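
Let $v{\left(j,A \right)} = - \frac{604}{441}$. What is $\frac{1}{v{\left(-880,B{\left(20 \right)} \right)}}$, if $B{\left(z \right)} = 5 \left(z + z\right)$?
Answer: $- \frac{441}{604} \approx -0.73013$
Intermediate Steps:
$B{\left(z \right)} = 10 z$ ($B{\left(z \right)} = 5 \cdot 2 z = 10 z$)
$v{\left(j,A \right)} = - \frac{604}{441}$ ($v{\left(j,A \right)} = \left(-604\right) \frac{1}{441} = - \frac{604}{441}$)
$\frac{1}{v{\left(-880,B{\left(20 \right)} \right)}} = \frac{1}{- \frac{604}{441}} = - \frac{441}{604}$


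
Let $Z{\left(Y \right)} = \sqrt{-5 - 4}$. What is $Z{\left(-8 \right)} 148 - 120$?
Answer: $-120 + 444 i \approx -120.0 + 444.0 i$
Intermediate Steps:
$Z{\left(Y \right)} = 3 i$ ($Z{\left(Y \right)} = \sqrt{-9} = 3 i$)
$Z{\left(-8 \right)} 148 - 120 = 3 i 148 - 120 = 444 i - 120 = -120 + 444 i$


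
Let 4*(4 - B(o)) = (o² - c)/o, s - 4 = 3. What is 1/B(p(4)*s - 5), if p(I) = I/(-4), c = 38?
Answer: 24/149 ≈ 0.16107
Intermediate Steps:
s = 7 (s = 4 + 3 = 7)
p(I) = -I/4 (p(I) = I*(-¼) = -I/4)
B(o) = 4 - (-38 + o²)/(4*o) (B(o) = 4 - (o² - 1*38)/(4*o) = 4 - (o² - 38)/(4*o) = 4 - (-38 + o²)/(4*o))
1/B(p(4)*s - 5) = 1/((38 - (-¼*4*7 - 5)*(-16 + (-¼*4*7 - 5)))/(4*(-¼*4*7 - 5))) = 1/((38 - (-1*7 - 5)*(-16 + (-1*7 - 5)))/(4*(-1*7 - 5))) = 1/((38 - (-7 - 5)*(-16 + (-7 - 5)))/(4*(-7 - 5))) = 1/((¼)*(38 - 1*(-12)*(-16 - 12))/(-12)) = 1/((¼)*(-1/12)*(38 - 1*(-12)*(-28))) = 1/((¼)*(-1/12)*(38 - 336)) = 1/((¼)*(-1/12)*(-298)) = 1/(149/24) = 24/149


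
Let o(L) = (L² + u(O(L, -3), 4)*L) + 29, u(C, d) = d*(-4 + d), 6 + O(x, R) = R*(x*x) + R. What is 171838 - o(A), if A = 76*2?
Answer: 148705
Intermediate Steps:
O(x, R) = -6 + R + R*x² (O(x, R) = -6 + (R*(x*x) + R) = -6 + (R*x² + R) = -6 + (R + R*x²) = -6 + R + R*x²)
A = 152
o(L) = 29 + L² (o(L) = (L² + (4*(-4 + 4))*L) + 29 = (L² + (4*0)*L) + 29 = (L² + 0*L) + 29 = (L² + 0) + 29 = L² + 29 = 29 + L²)
171838 - o(A) = 171838 - (29 + 152²) = 171838 - (29 + 23104) = 171838 - 1*23133 = 171838 - 23133 = 148705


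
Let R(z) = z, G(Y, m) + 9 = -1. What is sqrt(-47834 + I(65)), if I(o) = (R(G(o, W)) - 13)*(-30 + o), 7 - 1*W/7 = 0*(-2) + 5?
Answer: I*sqrt(48639) ≈ 220.54*I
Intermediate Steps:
W = 14 (W = 49 - 7*(0*(-2) + 5) = 49 - 7*(0 + 5) = 49 - 7*5 = 49 - 35 = 14)
G(Y, m) = -10 (G(Y, m) = -9 - 1 = -10)
I(o) = 690 - 23*o (I(o) = (-10 - 13)*(-30 + o) = -23*(-30 + o) = 690 - 23*o)
sqrt(-47834 + I(65)) = sqrt(-47834 + (690 - 23*65)) = sqrt(-47834 + (690 - 1495)) = sqrt(-47834 - 805) = sqrt(-48639) = I*sqrt(48639)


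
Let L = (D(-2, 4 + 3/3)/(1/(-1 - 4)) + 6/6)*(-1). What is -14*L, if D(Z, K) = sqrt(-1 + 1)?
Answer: 14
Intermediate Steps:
D(Z, K) = 0 (D(Z, K) = sqrt(0) = 0)
L = -1 (L = (0/(1/(-1 - 4)) + 6/6)*(-1) = (0/(1/(-5)) + 6*(1/6))*(-1) = (0/(-1/5) + 1)*(-1) = (0*(-5) + 1)*(-1) = (0 + 1)*(-1) = 1*(-1) = -1)
-14*L = -14*(-1) = 14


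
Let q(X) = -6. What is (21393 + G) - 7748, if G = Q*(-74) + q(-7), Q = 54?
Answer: 9643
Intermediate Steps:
G = -4002 (G = 54*(-74) - 6 = -3996 - 6 = -4002)
(21393 + G) - 7748 = (21393 - 4002) - 7748 = 17391 - 7748 = 9643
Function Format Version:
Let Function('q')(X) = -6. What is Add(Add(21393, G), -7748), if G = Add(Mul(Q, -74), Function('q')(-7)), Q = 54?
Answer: 9643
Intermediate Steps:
G = -4002 (G = Add(Mul(54, -74), -6) = Add(-3996, -6) = -4002)
Add(Add(21393, G), -7748) = Add(Add(21393, -4002), -7748) = Add(17391, -7748) = 9643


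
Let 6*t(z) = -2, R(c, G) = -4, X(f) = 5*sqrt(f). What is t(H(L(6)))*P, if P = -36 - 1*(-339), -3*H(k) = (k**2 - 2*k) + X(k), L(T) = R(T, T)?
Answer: -101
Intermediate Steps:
L(T) = -4
H(k) = -5*sqrt(k)/3 - k**2/3 + 2*k/3 (H(k) = -((k**2 - 2*k) + 5*sqrt(k))/3 = -(k**2 - 2*k + 5*sqrt(k))/3 = -5*sqrt(k)/3 - k**2/3 + 2*k/3)
P = 303 (P = -36 + 339 = 303)
t(z) = -1/3 (t(z) = (1/6)*(-2) = -1/3)
t(H(L(6)))*P = -1/3*303 = -101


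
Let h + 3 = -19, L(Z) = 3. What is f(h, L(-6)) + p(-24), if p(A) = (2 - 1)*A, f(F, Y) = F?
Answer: -46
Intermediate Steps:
h = -22 (h = -3 - 19 = -22)
p(A) = A (p(A) = 1*A = A)
f(h, L(-6)) + p(-24) = -22 - 24 = -46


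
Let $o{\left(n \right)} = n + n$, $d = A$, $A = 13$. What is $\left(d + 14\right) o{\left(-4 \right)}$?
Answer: $-216$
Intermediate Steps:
$d = 13$
$o{\left(n \right)} = 2 n$
$\left(d + 14\right) o{\left(-4 \right)} = \left(13 + 14\right) 2 \left(-4\right) = 27 \left(-8\right) = -216$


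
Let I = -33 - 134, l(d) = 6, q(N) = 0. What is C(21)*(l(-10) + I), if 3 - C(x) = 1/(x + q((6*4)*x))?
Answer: -1426/3 ≈ -475.33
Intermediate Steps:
I = -167
C(x) = 3 - 1/x (C(x) = 3 - 1/(x + 0) = 3 - 1/x)
C(21)*(l(-10) + I) = (3 - 1/21)*(6 - 167) = (3 - 1*1/21)*(-161) = (3 - 1/21)*(-161) = (62/21)*(-161) = -1426/3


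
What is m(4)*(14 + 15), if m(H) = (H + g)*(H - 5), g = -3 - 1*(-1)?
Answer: -58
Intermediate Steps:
g = -2 (g = -3 + 1 = -2)
m(H) = (-5 + H)*(-2 + H) (m(H) = (H - 2)*(H - 5) = (-2 + H)*(-5 + H) = (-5 + H)*(-2 + H))
m(4)*(14 + 15) = (10 + 4² - 7*4)*(14 + 15) = (10 + 16 - 28)*29 = -2*29 = -58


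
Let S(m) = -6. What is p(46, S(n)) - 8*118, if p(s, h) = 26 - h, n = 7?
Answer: -912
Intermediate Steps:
p(46, S(n)) - 8*118 = (26 - 1*(-6)) - 8*118 = (26 + 6) - 944 = 32 - 944 = -912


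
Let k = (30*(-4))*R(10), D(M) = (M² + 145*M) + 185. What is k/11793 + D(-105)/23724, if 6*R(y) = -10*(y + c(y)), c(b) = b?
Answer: 15849035/93259044 ≈ 0.16995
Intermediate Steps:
R(y) = -10*y/3 (R(y) = (-10*(y + y))/6 = (-20*y)/6 = -10*y/3)
D(M) = 185 + M² + 145*M
k = 4000 (k = (30*(-4))*(-10/3*10) = -120*(-100/3) = 4000)
k/11793 + D(-105)/23724 = 4000/11793 + (185 + (-105)² + 145*(-105))/23724 = 4000*(1/11793) + (185 + 11025 - 15225)*(1/23724) = 4000/11793 - 4015*1/23724 = 4000/11793 - 4015/23724 = 15849035/93259044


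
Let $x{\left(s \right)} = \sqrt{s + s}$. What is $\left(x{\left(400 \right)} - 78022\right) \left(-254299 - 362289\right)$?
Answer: $48107428936 - 12331760 \sqrt{2} \approx 4.809 \cdot 10^{10}$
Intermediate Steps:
$x{\left(s \right)} = \sqrt{2} \sqrt{s}$ ($x{\left(s \right)} = \sqrt{2 s} = \sqrt{2} \sqrt{s}$)
$\left(x{\left(400 \right)} - 78022\right) \left(-254299 - 362289\right) = \left(\sqrt{2} \sqrt{400} - 78022\right) \left(-254299 - 362289\right) = \left(\sqrt{2} \cdot 20 - 78022\right) \left(-616588\right) = \left(20 \sqrt{2} - 78022\right) \left(-616588\right) = \left(-78022 + 20 \sqrt{2}\right) \left(-616588\right) = 48107428936 - 12331760 \sqrt{2}$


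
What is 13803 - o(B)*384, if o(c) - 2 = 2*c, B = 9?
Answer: 6123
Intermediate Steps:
o(c) = 2 + 2*c
13803 - o(B)*384 = 13803 - (2 + 2*9)*384 = 13803 - (2 + 18)*384 = 13803 - 20*384 = 13803 - 1*7680 = 13803 - 7680 = 6123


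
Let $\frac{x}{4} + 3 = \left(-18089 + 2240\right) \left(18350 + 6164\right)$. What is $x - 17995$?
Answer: $-1554107551$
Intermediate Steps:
$x = -1554089556$ ($x = -12 + 4 \left(-18089 + 2240\right) \left(18350 + 6164\right) = -12 + 4 \left(\left(-15849\right) 24514\right) = -12 + 4 \left(-388522386\right) = -12 - 1554089544 = -1554089556$)
$x - 17995 = -1554089556 - 17995 = -1554107551$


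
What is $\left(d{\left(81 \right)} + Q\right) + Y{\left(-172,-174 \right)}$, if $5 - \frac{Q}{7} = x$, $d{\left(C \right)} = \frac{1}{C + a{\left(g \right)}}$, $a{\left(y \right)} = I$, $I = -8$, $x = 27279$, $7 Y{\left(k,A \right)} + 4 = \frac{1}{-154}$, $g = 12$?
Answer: $- \frac{15024145055}{78694} \approx -1.9092 \cdot 10^{5}$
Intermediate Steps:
$Y{\left(k,A \right)} = - \frac{617}{1078}$ ($Y{\left(k,A \right)} = - \frac{4}{7} + \frac{1}{7 \left(-154\right)} = - \frac{4}{7} + \frac{1}{7} \left(- \frac{1}{154}\right) = - \frac{4}{7} - \frac{1}{1078} = - \frac{617}{1078}$)
$a{\left(y \right)} = -8$
$d{\left(C \right)} = \frac{1}{-8 + C}$ ($d{\left(C \right)} = \frac{1}{C - 8} = \frac{1}{-8 + C}$)
$Q = -190918$ ($Q = 35 - 190953 = -190918$)
$\left(d{\left(81 \right)} + Q\right) + Y{\left(-172,-174 \right)} = \left(\frac{1}{-8 + 81} - 190918\right) - \frac{617}{1078} = \left(\frac{1}{73} - 190918\right) - \frac{617}{1078} = - \frac{13937013}{73} - \frac{617}{1078} = - \frac{15024145055}{78694}$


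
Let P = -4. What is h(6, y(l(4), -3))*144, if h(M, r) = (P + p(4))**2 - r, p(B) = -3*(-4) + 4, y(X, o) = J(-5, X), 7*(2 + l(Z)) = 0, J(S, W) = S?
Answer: 21456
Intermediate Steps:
l(Z) = -2 (l(Z) = -2 + (1/7)*0 = -2 + 0 = -2)
y(X, o) = -5
p(B) = 16 (p(B) = 12 + 4 = 16)
h(M, r) = 144 - r (h(M, r) = (-4 + 16)**2 - r = 12**2 - r = 144 - r)
h(6, y(l(4), -3))*144 = (144 - 1*(-5))*144 = (144 + 5)*144 = 149*144 = 21456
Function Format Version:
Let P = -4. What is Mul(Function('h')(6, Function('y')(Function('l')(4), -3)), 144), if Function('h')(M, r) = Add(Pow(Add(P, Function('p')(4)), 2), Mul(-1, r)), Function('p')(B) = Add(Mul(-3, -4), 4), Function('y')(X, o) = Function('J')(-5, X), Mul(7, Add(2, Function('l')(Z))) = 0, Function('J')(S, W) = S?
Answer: 21456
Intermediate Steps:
Function('l')(Z) = -2 (Function('l')(Z) = Add(-2, Mul(Rational(1, 7), 0)) = Add(-2, 0) = -2)
Function('y')(X, o) = -5
Function('p')(B) = 16 (Function('p')(B) = Add(12, 4) = 16)
Function('h')(M, r) = Add(144, Mul(-1, r)) (Function('h')(M, r) = Add(Pow(Add(-4, 16), 2), Mul(-1, r)) = Add(Pow(12, 2), Mul(-1, r)) = Add(144, Mul(-1, r)))
Mul(Function('h')(6, Function('y')(Function('l')(4), -3)), 144) = Mul(Add(144, Mul(-1, -5)), 144) = Mul(Add(144, 5), 144) = Mul(149, 144) = 21456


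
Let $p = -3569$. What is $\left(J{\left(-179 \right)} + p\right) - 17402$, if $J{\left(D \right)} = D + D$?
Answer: $-21329$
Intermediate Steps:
$J{\left(D \right)} = 2 D$
$\left(J{\left(-179 \right)} + p\right) - 17402 = \left(2 \left(-179\right) - 3569\right) - 17402 = \left(-358 - 3569\right) - 17402 = -3927 - 17402 = -21329$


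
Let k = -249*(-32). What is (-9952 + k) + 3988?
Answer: 2004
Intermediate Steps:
k = 7968
(-9952 + k) + 3988 = (-9952 + 7968) + 3988 = -1984 + 3988 = 2004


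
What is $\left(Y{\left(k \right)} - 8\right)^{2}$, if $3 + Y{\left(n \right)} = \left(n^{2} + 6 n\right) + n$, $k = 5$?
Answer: $2401$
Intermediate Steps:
$Y{\left(n \right)} = -3 + n^{2} + 7 n$ ($Y{\left(n \right)} = -3 + \left(\left(n^{2} + 6 n\right) + n\right) = -3 + \left(n^{2} + 7 n\right) = -3 + n^{2} + 7 n$)
$\left(Y{\left(k \right)} - 8\right)^{2} = \left(\left(-3 + 5^{2} + 7 \cdot 5\right) - 8\right)^{2} = \left(\left(-3 + 25 + 35\right) - 8\right)^{2} = \left(57 - 8\right)^{2} = 49^{2} = 2401$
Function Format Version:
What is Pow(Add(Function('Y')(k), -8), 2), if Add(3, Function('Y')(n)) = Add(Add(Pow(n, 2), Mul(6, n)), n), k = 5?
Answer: 2401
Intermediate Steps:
Function('Y')(n) = Add(-3, Pow(n, 2), Mul(7, n)) (Function('Y')(n) = Add(-3, Add(Add(Pow(n, 2), Mul(6, n)), n)) = Add(-3, Add(Pow(n, 2), Mul(7, n))) = Add(-3, Pow(n, 2), Mul(7, n)))
Pow(Add(Function('Y')(k), -8), 2) = Pow(Add(Add(-3, Pow(5, 2), Mul(7, 5)), -8), 2) = Pow(Add(Add(-3, 25, 35), -8), 2) = Pow(Add(57, -8), 2) = Pow(49, 2) = 2401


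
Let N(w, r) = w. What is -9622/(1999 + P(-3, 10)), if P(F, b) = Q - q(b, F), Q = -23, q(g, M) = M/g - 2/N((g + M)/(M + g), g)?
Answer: -96220/19783 ≈ -4.8638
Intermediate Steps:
q(g, M) = -2 + M/g (q(g, M) = M/g - 2*(M + g)/(g + M) = M/g - 2/((M + g)/(M + g)) = M/g - 2/1 = M/g - 2*1 = M/g - 2 = -2 + M/g)
P(F, b) = -21 - F/b (P(F, b) = -23 - (-2 + F/b) = -23 + (2 - F/b) = -21 - F/b)
-9622/(1999 + P(-3, 10)) = -9622/(1999 + (-21 - 1*(-3)/10)) = -9622/(1999 + (-21 - 1*(-3)*⅒)) = -9622/(1999 + (-21 + 3/10)) = -9622/(1999 - 207/10) = -9622/19783/10 = -9622*10/19783 = -96220/19783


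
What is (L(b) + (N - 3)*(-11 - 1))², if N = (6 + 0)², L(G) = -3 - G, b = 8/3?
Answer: 1452025/9 ≈ 1.6134e+5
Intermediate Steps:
b = 8/3 (b = 8*(⅓) = 8/3 ≈ 2.6667)
N = 36 (N = 6² = 36)
(L(b) + (N - 3)*(-11 - 1))² = ((-3 - 1*8/3) + (36 - 3)*(-11 - 1))² = ((-3 - 8/3) + 33*(-12))² = (-17/3 - 396)² = (-1205/3)² = 1452025/9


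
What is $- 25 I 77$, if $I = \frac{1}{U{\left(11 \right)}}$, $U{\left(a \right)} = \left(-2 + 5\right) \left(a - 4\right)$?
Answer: $- \frac{275}{3} \approx -91.667$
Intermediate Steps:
$U{\left(a \right)} = -12 + 3 a$ ($U{\left(a \right)} = 3 \left(-4 + a\right) = -12 + 3 a$)
$I = \frac{1}{21}$ ($I = \frac{1}{-12 + 3 \cdot 11} = \frac{1}{-12 + 33} = \frac{1}{21} \approx 0.047619$)
$- 25 I 77 = \left(-25\right) \frac{1}{21} \cdot 77 = \left(- \frac{25}{21}\right) 77 = - \frac{275}{3}$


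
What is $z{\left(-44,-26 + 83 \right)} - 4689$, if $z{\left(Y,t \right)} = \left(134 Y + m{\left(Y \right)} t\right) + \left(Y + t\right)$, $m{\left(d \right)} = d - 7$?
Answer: $-13479$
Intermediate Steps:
$m{\left(d \right)} = -7 + d$
$z{\left(Y,t \right)} = t + 135 Y + t \left(-7 + Y\right)$ ($z{\left(Y,t \right)} = \left(134 Y + \left(-7 + Y\right) t\right) + \left(Y + t\right) = \left(134 Y + t \left(-7 + Y\right)\right) + \left(Y + t\right) = t + 135 Y + t \left(-7 + Y\right)$)
$z{\left(-44,-26 + 83 \right)} - 4689 = \left(\left(-26 + 83\right) + 135 \left(-44\right) + \left(-26 + 83\right) \left(-7 - 44\right)\right) - 4689 = \left(57 - 5940 + 57 \left(-51\right)\right) - 4689 = \left(57 - 5940 - 2907\right) - 4689 = -8790 - 4689 = -13479$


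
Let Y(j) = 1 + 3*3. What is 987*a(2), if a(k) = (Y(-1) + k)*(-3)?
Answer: -35532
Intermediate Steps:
Y(j) = 10 (Y(j) = 1 + 9 = 10)
a(k) = -30 - 3*k (a(k) = (10 + k)*(-3) = -30 - 3*k)
987*a(2) = 987*(-30 - 3*2) = 987*(-30 - 6) = 987*(-36) = -35532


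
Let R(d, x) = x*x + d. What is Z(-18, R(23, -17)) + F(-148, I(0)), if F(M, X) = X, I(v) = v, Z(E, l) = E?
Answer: -18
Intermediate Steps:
R(d, x) = d + x² (R(d, x) = x² + d = d + x²)
Z(-18, R(23, -17)) + F(-148, I(0)) = -18 + 0 = -18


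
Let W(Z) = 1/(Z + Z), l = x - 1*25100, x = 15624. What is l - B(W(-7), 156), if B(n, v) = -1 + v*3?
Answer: -9943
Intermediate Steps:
l = -9476 (l = 15624 - 1*25100 = 15624 - 25100 = -9476)
W(Z) = 1/(2*Z)
B(n, v) = -1 + 3*v
l - B(W(-7), 156) = -9476 - (-1 + 3*156) = -9476 - (-1 + 468) = -9476 - 1*467 = -9476 - 467 = -9943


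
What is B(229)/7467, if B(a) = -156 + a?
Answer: 73/7467 ≈ 0.0097764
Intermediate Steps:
B(229)/7467 = (-156 + 229)/7467 = 73*(1/7467) = 73/7467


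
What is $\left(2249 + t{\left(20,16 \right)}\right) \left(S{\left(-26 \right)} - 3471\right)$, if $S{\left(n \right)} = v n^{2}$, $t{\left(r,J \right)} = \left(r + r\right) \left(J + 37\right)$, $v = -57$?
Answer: $-183511107$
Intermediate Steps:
$t{\left(r,J \right)} = 2 r \left(37 + J\right)$
$S{\left(n \right)} = - 57 n^{2}$
$\left(2249 + t{\left(20,16 \right)}\right) \left(S{\left(-26 \right)} - 3471\right) = \left(2249 + 2 \cdot 20 \left(37 + 16\right)\right) \left(- 57 \left(-26\right)^{2} - 3471\right) = \left(2249 + 2 \cdot 20 \cdot 53\right) \left(\left(-57\right) 676 - 3471\right) = \left(2249 + 2120\right) \left(-38532 - 3471\right) = 4369 \left(-42003\right) = -183511107$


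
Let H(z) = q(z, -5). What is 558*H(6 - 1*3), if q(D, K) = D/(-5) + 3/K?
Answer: -3348/5 ≈ -669.60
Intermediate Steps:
q(D, K) = 3/K - D/5 (q(D, K) = D*(-1/5) + 3/K = -D/5 + 3/K = 3/K - D/5)
H(z) = -3/5 - z/5 (H(z) = 3/(-5) - z/5 = 3*(-1/5) - z/5 = -3/5 - z/5)
558*H(6 - 1*3) = 558*(-3/5 - (6 - 1*3)/5) = 558*(-3/5 - (6 - 3)/5) = 558*(-3/5 - 1/5*3) = 558*(-3/5 - 3/5) = 558*(-6/5) = -3348/5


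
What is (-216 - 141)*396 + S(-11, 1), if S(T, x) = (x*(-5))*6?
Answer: -141402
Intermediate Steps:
S(T, x) = -30*x (S(T, x) = -5*x*6 = -30*x)
(-216 - 141)*396 + S(-11, 1) = (-216 - 141)*396 - 30*1 = -357*396 - 30 = -141372 - 30 = -141402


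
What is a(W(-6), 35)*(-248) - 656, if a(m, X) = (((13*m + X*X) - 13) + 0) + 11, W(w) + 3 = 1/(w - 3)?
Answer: -2645368/9 ≈ -2.9393e+5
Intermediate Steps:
W(w) = -3 + 1/(-3 + w) (W(w) = -3 + 1/(w - 3) = -3 + 1/(-3 + w))
a(m, X) = -2 + X² + 13*m (a(m, X) = (((13*m + X²) - 13) + 0) + 11 = (((X² + 13*m) - 13) + 0) + 11 = ((-13 + X² + 13*m) + 0) + 11 = (-13 + X² + 13*m) + 11 = -2 + X² + 13*m)
a(W(-6), 35)*(-248) - 656 = (-2 + 35² + 13*((10 - 3*(-6))/(-3 - 6)))*(-248) - 656 = (-2 + 1225 + 13*((10 + 18)/(-9)))*(-248) - 656 = (-2 + 1225 + 13*(-⅑*28))*(-248) - 656 = (-2 + 1225 + 13*(-28/9))*(-248) - 656 = (-2 + 1225 - 364/9)*(-248) - 656 = (10643/9)*(-248) - 656 = -2639464/9 - 656 = -2645368/9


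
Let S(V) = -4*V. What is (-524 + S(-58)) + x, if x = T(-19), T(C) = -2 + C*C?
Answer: 67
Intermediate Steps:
T(C) = -2 + C**2
x = 359 (x = -2 + (-19)**2 = -2 + 361 = 359)
(-524 + S(-58)) + x = (-524 - 4*(-58)) + 359 = (-524 + 232) + 359 = -292 + 359 = 67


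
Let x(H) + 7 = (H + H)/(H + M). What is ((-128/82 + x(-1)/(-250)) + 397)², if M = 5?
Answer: 2629012544929/16810000 ≈ 1.5640e+5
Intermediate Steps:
x(H) = -7 + 2*H/(5 + H) (x(H) = -7 + (H + H)/(H + 5) = -7 + (2*H)/(5 + H) = -7 + 2*H/(5 + H))
((-128/82 + x(-1)/(-250)) + 397)² = ((-128/82 + (5*(-7 - 1*(-1))/(5 - 1))/(-250)) + 397)² = ((-128*1/82 + (5*(-7 + 1)/4)*(-1/250)) + 397)² = ((-64/41 + (5*(¼)*(-6))*(-1/250)) + 397)² = ((-64/41 - 15/2*(-1/250)) + 397)² = ((-64/41 + 3/100) + 397)² = (-6277/4100 + 397)² = (1621423/4100)² = 2629012544929/16810000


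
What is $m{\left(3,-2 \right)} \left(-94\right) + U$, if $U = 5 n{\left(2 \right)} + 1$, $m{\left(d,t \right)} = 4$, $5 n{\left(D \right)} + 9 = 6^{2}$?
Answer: $-348$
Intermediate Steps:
$n{\left(D \right)} = \frac{27}{5}$ ($n{\left(D \right)} = - \frac{9}{5} + \frac{6^{2}}{5} = - \frac{9}{5} + \frac{1}{5} \cdot 36 = - \frac{9}{5} + \frac{36}{5} = \frac{27}{5}$)
$U = 28$ ($U = 5 \cdot \frac{27}{5} + 1 = 27 + 1 = 28$)
$m{\left(3,-2 \right)} \left(-94\right) + U = 4 \left(-94\right) + 28 = -376 + 28 = -348$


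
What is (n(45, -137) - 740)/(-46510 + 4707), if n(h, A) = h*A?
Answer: 6905/41803 ≈ 0.16518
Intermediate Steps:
n(h, A) = A*h
(n(45, -137) - 740)/(-46510 + 4707) = (-137*45 - 740)/(-46510 + 4707) = (-6165 - 740)/(-41803) = -6905*(-1/41803) = 6905/41803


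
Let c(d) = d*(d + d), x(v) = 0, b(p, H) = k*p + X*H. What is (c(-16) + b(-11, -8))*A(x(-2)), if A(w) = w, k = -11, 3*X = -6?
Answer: 0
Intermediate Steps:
X = -2 (X = (1/3)*(-6) = -2)
b(p, H) = -11*p - 2*H
c(d) = 2*d**2 (c(d) = d*(2*d) = 2*d**2)
(c(-16) + b(-11, -8))*A(x(-2)) = (2*(-16)**2 + (-11*(-11) - 2*(-8)))*0 = (2*256 + (121 + 16))*0 = (512 + 137)*0 = 649*0 = 0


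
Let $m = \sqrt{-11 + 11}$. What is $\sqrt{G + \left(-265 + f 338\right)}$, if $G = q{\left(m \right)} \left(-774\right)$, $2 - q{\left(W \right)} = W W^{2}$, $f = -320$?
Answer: $i \sqrt{109973} \approx 331.62 i$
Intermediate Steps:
$m = 0$ ($m = \sqrt{0} = 0$)
$q{\left(W \right)} = 2 - W^{3}$ ($q{\left(W \right)} = 2 - W W^{2} = 2 - W^{3}$)
$G = -1548$ ($G = \left(2 - 0^{3}\right) \left(-774\right) = \left(2 - 0\right) \left(-774\right) = \left(2 + 0\right) \left(-774\right) = 2 \left(-774\right) = -1548$)
$\sqrt{G + \left(-265 + f 338\right)} = \sqrt{-1548 - 108425} = \sqrt{-109973} = i \sqrt{109973}$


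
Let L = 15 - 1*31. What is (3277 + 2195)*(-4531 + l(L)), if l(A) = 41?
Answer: -24569280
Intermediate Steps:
L = -16 (L = 15 - 31 = -16)
(3277 + 2195)*(-4531 + l(L)) = (3277 + 2195)*(-4531 + 41) = 5472*(-4490) = -24569280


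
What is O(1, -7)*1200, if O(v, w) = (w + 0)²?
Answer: 58800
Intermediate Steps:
O(v, w) = w²
O(1, -7)*1200 = (-7)²*1200 = 49*1200 = 58800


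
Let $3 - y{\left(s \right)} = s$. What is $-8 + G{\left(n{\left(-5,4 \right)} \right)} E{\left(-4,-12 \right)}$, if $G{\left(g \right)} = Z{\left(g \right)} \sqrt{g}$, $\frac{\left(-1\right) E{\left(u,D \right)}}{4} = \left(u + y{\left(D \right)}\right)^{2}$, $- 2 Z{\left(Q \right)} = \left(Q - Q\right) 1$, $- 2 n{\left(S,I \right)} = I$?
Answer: $-8$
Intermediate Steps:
$n{\left(S,I \right)} = - \frac{I}{2}$
$Z{\left(Q \right)} = 0$ ($Z{\left(Q \right)} = - \frac{\left(Q - Q\right) 1}{2} = - \frac{0 \cdot 1}{2} = \left(- \frac{1}{2}\right) 0 = 0$)
$y{\left(s \right)} = 3 - s$
$E{\left(u,D \right)} = - 4 \left(3 + u - D\right)^{2}$ ($E{\left(u,D \right)} = - 4 \left(u - \left(-3 + D\right)\right)^{2} = - 4 \left(3 + u - D\right)^{2}$)
$G{\left(g \right)} = 0$ ($G{\left(g \right)} = 0 \sqrt{g} = 0$)
$-8 + G{\left(n{\left(-5,4 \right)} \right)} E{\left(-4,-12 \right)} = -8 + 0 \left(- 4 \left(3 - 4 - -12\right)^{2}\right) = -8 + 0 \left(- 4 \left(3 - 4 + 12\right)^{2}\right) = -8 + 0 \left(- 4 \cdot 11^{2}\right) = -8 + 0 \left(\left(-4\right) 121\right) = -8 + 0 \left(-484\right) = -8 + 0 = -8$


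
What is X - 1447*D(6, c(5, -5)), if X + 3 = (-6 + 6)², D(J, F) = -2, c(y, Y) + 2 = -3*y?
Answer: 2891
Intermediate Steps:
c(y, Y) = -2 - 3*y
X = -3 (X = -3 + (-6 + 6)² = -3 + 0² = -3 + 0 = -3)
X - 1447*D(6, c(5, -5)) = -3 - 1447*(-2) = -3 + 2894 = 2891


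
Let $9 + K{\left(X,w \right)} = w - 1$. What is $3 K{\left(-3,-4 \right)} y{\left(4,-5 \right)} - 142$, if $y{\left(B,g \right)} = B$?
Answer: $-310$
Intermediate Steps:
$K{\left(X,w \right)} = -10 + w$ ($K{\left(X,w \right)} = -9 + \left(w - 1\right) = -9 + \left(-1 + w\right) = -10 + w$)
$3 K{\left(-3,-4 \right)} y{\left(4,-5 \right)} - 142 = 3 \left(-10 - 4\right) 4 - 142 = 3 \left(-14\right) 4 - 142 = \left(-42\right) 4 - 142 = -168 - 142 = -310$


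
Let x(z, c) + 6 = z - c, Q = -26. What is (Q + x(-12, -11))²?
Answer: 1089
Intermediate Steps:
x(z, c) = -6 + z - c (x(z, c) = -6 + (z - c) = -6 + z - c)
(Q + x(-12, -11))² = (-26 + (-6 - 12 - 1*(-11)))² = (-26 + (-6 - 12 + 11))² = (-26 - 7)² = (-33)² = 1089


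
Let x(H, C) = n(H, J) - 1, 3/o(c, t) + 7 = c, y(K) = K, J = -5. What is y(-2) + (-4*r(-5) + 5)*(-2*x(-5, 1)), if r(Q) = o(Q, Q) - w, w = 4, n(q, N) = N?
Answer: 262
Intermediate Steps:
o(c, t) = 3/(-7 + c)
r(Q) = -4 + 3/(-7 + Q) (r(Q) = 3/(-7 + Q) - 1*4 = 3/(-7 + Q) - 4 = -4 + 3/(-7 + Q))
x(H, C) = -6 (x(H, C) = -5 - 1 = -6)
y(-2) + (-4*r(-5) + 5)*(-2*x(-5, 1)) = -2 + (-4*(31 - 4*(-5))/(-7 - 5) + 5)*(-2*(-6)) = -2 + (-4*(31 + 20)/(-12) + 5)*12 = -2 + (-(-1)*51/3 + 5)*12 = -2 + (-4*(-17/4) + 5)*12 = -2 + (17 + 5)*12 = -2 + 22*12 = -2 + 264 = 262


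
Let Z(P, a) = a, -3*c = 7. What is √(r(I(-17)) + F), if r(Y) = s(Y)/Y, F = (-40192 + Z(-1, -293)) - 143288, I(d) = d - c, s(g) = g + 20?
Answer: I*√22236577/11 ≈ 428.69*I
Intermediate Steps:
c = -7/3 (c = -⅓*7 = -7/3 ≈ -2.3333)
s(g) = 20 + g
I(d) = 7/3 + d (I(d) = d - 1*(-7/3) = d + 7/3 = 7/3 + d)
F = -183773 (F = (-40192 - 293) - 143288 = -40485 - 143288 = -183773)
r(Y) = (20 + Y)/Y
√(r(I(-17)) + F) = √((20 + (7/3 - 17))/(7/3 - 17) - 183773) = √((20 - 44/3)/(-44/3) - 183773) = √(-3/44*16/3 - 183773) = √(-4/11 - 183773) = √(-2021507/11) = I*√22236577/11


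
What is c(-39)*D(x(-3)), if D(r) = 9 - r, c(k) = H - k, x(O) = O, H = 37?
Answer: 912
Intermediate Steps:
c(k) = 37 - k
c(-39)*D(x(-3)) = (37 - 1*(-39))*(9 - 1*(-3)) = (37 + 39)*(9 + 3) = 76*12 = 912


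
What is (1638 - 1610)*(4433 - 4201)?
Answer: 6496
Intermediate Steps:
(1638 - 1610)*(4433 - 4201) = 28*232 = 6496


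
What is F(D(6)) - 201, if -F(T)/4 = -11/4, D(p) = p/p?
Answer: -190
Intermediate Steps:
D(p) = 1
F(T) = 11 (F(T) = -(-44)/4 = -4*(-11/4) = 11)
F(D(6)) - 201 = 11 - 201 = -190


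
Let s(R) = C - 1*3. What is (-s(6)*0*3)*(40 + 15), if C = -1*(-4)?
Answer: 0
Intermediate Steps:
C = 4
s(R) = 1 (s(R) = 4 - 1*3 = 4 - 3 = 1)
(-s(6)*0*3)*(40 + 15) = (-1*0*3)*(40 + 15) = -0*3*55 = -1*0*55 = 0*55 = 0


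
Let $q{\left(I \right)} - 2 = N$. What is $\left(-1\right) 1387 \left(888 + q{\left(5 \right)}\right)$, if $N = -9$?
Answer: $-1221947$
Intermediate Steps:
$q{\left(I \right)} = -7$ ($q{\left(I \right)} = 2 - 9 = -7$)
$\left(-1\right) 1387 \left(888 + q{\left(5 \right)}\right) = \left(-1\right) 1387 \left(888 - 7\right) = \left(-1387\right) 881 = -1221947$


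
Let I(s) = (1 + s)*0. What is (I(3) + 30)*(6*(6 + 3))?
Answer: 1620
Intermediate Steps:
I(s) = 0
(I(3) + 30)*(6*(6 + 3)) = (0 + 30)*(6*(6 + 3)) = 30*(6*9) = 30*54 = 1620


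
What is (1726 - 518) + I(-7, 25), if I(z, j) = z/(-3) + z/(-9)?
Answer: 10900/9 ≈ 1211.1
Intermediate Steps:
I(z, j) = -4*z/9 (I(z, j) = z*(-⅓) + z*(-⅑) = -z/3 - z/9 = -4*z/9)
(1726 - 518) + I(-7, 25) = (1726 - 518) - 4/9*(-7) = 1208 + 28/9 = 10900/9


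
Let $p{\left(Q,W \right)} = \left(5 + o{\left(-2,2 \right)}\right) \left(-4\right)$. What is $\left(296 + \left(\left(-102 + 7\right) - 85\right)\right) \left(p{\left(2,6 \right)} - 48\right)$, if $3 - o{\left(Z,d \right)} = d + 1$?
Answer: $-7888$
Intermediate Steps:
$o{\left(Z,d \right)} = 2 - d$ ($o{\left(Z,d \right)} = 3 - \left(d + 1\right) = 3 - \left(1 + d\right) = 2 - d$)
$p{\left(Q,W \right)} = -20$ ($p{\left(Q,W \right)} = \left(5 + \left(2 - 2\right)\right) \left(-4\right) = \left(5 + 0\right) \left(-4\right) = 5 \left(-4\right) = -20$)
$\left(296 + \left(\left(-102 + 7\right) - 85\right)\right) \left(p{\left(2,6 \right)} - 48\right) = \left(296 + \left(\left(-102 + 7\right) - 85\right)\right) \left(-20 - 48\right) = \left(296 - 180\right) \left(-20 - 48\right) = \left(296 - 180\right) \left(-68\right) = 116 \left(-68\right) = -7888$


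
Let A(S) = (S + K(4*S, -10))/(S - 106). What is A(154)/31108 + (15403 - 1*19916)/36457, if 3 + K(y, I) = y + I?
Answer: -6711141443/54437009088 ≈ -0.12328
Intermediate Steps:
K(y, I) = -3 + I + y (K(y, I) = -3 + (y + I) = -3 + (I + y) = -3 + I + y)
A(S) = (-13 + 5*S)/(-106 + S) (A(S) = (S + (-3 - 10 + 4*S))/(S - 106) = (S + (-13 + 4*S))/(-106 + S) = (-13 + 5*S)/(-106 + S))
A(154)/31108 + (15403 - 1*19916)/36457 = ((-13 + 5*154)/(-106 + 154))/31108 + (15403 - 1*19916)/36457 = ((-13 + 770)/48)*(1/31108) + (15403 - 19916)*(1/36457) = ((1/48)*757)*(1/31108) - 4513*1/36457 = (757/48)*(1/31108) - 4513/36457 = 757/1493184 - 4513/36457 = -6711141443/54437009088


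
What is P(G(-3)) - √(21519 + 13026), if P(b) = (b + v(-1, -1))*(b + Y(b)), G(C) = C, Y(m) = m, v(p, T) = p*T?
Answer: 12 - 7*√705 ≈ -173.86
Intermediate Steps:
v(p, T) = T*p
P(b) = 2*b*(1 + b) (P(b) = (b - 1*(-1))*(b + b) = (b + 1)*(2*b) = (1 + b)*(2*b) = 2*b*(1 + b))
P(G(-3)) - √(21519 + 13026) = 2*(-3)*(1 - 3) - √(21519 + 13026) = 2*(-3)*(-2) - √34545 = 12 - 7*√705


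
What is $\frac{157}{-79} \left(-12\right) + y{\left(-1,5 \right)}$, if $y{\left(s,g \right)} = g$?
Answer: $\frac{2279}{79} \approx 28.848$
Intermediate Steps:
$\frac{157}{-79} \left(-12\right) + y{\left(-1,5 \right)} = \frac{157}{-79} \left(-12\right) + 5 = 157 \left(- \frac{1}{79}\right) \left(-12\right) + 5 = \left(- \frac{157}{79}\right) \left(-12\right) + 5 = \frac{1884}{79} + 5 = \frac{2279}{79}$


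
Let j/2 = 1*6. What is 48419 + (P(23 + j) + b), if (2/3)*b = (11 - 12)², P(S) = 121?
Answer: 97083/2 ≈ 48542.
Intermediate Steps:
j = 12 (j = 2*(1*6) = 2*6 = 12)
b = 3/2 (b = 3*(11 - 12)²/2 = (3/2)*(-1)² = (3/2)*1 = 3/2 ≈ 1.5000)
48419 + (P(23 + j) + b) = 48419 + (121 + 3/2) = 48419 + 245/2 = 97083/2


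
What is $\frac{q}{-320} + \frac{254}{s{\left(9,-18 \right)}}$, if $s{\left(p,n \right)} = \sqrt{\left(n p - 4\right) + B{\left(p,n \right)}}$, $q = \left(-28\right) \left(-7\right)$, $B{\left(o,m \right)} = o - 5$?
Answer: $- \frac{49}{80} - \frac{127 i \sqrt{2}}{9} \approx -0.6125 - 19.956 i$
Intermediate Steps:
$B{\left(o,m \right)} = -5 + o$
$q = 196$
$s{\left(p,n \right)} = \sqrt{-9 + p + n p}$ ($s{\left(p,n \right)} = \sqrt{\left(n p - 4\right) + \left(-5 + p\right)} = \sqrt{\left(-4 + n p\right) + \left(-5 + p\right)} = \sqrt{-9 + p + n p}$)
$\frac{q}{-320} + \frac{254}{s{\left(9,-18 \right)}} = \frac{196}{-320} + \frac{254}{\sqrt{-9 + 9 - 162}} = 196 \left(- \frac{1}{320}\right) + \frac{254}{\sqrt{-9 + 9 - 162}} = - \frac{49}{80} + \frac{254}{\sqrt{-162}} = - \frac{49}{80} + \frac{254}{9 i \sqrt{2}} = - \frac{49}{80} + 254 \left(- \frac{i \sqrt{2}}{18}\right) = - \frac{49}{80} - \frac{127 i \sqrt{2}}{9}$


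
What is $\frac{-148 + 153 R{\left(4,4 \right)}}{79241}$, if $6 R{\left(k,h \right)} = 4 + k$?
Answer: $\frac{56}{79241} \approx 0.00070671$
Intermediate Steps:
$R{\left(k,h \right)} = \frac{2}{3} + \frac{k}{6}$ ($R{\left(k,h \right)} = \frac{4 + k}{6} = \frac{2}{3} + \frac{k}{6}$)
$\frac{-148 + 153 R{\left(4,4 \right)}}{79241} = \frac{-148 + 153 \left(\frac{2}{3} + \frac{1}{6} \cdot 4\right)}{79241} = \left(-148 + 153 \left(\frac{2}{3} + \frac{2}{3}\right)\right) \frac{1}{79241} = \left(-148 + 153 \cdot \frac{4}{3}\right) \frac{1}{79241} = \left(-148 + 204\right) \frac{1}{79241} = 56 \cdot \frac{1}{79241} = \frac{56}{79241}$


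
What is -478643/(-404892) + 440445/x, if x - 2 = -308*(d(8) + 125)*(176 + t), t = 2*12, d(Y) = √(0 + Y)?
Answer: 6747759427342047113/5998435778356964892 + 13565706000*√2/14814903180001 ≈ 1.1262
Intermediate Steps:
d(Y) = √Y
t = 24
x = -7699998 - 123200*√2 (x = 2 - 308*(√8 + 125)*(176 + 24) = 2 - 308*(2*√2 + 125)*200 = 2 - 308*(125 + 2*√2)*200 = 2 - 308*(25000 + 400*√2) = 2 + (-7700000 - 123200*√2) = -7699998 - 123200*√2 ≈ -7.8742e+6)
-478643/(-404892) + 440445/x = -478643/(-404892) + 440445/(-7699998 - 123200*√2) = -478643*(-1/404892) + 440445/(-7699998 - 123200*√2) = 478643/404892 + 440445/(-7699998 - 123200*√2)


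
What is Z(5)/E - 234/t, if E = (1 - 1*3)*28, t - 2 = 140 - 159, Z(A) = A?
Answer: 13019/952 ≈ 13.675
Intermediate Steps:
t = -17 (t = 2 + (140 - 159) = 2 - 19 = -17)
E = -56 (E = (1 - 3)*28 = -2*28 = -56)
Z(5)/E - 234/t = 5/(-56) - 234/(-17) = 5*(-1/56) - 234*(-1/17) = -5/56 + 234/17 = 13019/952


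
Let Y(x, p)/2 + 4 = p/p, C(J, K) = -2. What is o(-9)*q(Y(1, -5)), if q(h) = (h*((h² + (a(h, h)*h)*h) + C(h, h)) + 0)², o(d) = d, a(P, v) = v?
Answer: -10732176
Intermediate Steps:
Y(x, p) = -6 (Y(x, p) = -8 + 2*(p/p) = -8 + 2*1 = -8 + 2 = -6)
q(h) = h²*(-2 + h² + h³)² (q(h) = (h*((h² + (h*h)*h) - 2) + 0)² = (h*((h² + h²*h) - 2) + 0)² = (h*((h² + h³) - 2) + 0)² = (h*(-2 + h² + h³) + 0)² = (h*(-2 + h² + h³))² = h²*(-2 + h² + h³)²)
o(-9)*q(Y(1, -5)) = -9*(-6)²*(-2 + (-6)² + (-6)³)² = -324*(-2 + 36 - 216)² = -324*(-182)² = -324*33124 = -9*1192464 = -10732176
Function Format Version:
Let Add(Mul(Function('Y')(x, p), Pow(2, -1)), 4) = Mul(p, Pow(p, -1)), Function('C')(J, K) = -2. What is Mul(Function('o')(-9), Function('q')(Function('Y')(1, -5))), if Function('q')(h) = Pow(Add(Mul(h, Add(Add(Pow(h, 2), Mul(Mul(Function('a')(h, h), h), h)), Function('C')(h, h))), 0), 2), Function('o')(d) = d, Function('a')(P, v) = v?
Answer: -10732176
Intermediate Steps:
Function('Y')(x, p) = -6 (Function('Y')(x, p) = Add(-8, Mul(2, Mul(p, Pow(p, -1)))) = Add(-8, Mul(2, 1)) = Add(-8, 2) = -6)
Function('q')(h) = Mul(Pow(h, 2), Pow(Add(-2, Pow(h, 2), Pow(h, 3)), 2)) (Function('q')(h) = Pow(Add(Mul(h, Add(Add(Pow(h, 2), Mul(Mul(h, h), h)), -2)), 0), 2) = Pow(Add(Mul(h, Add(Add(Pow(h, 2), Mul(Pow(h, 2), h)), -2)), 0), 2) = Pow(Add(Mul(h, Add(Add(Pow(h, 2), Pow(h, 3)), -2)), 0), 2) = Pow(Add(Mul(h, Add(-2, Pow(h, 2), Pow(h, 3))), 0), 2) = Pow(Mul(h, Add(-2, Pow(h, 2), Pow(h, 3))), 2) = Mul(Pow(h, 2), Pow(Add(-2, Pow(h, 2), Pow(h, 3)), 2)))
Mul(Function('o')(-9), Function('q')(Function('Y')(1, -5))) = Mul(-9, Mul(Pow(-6, 2), Pow(Add(-2, Pow(-6, 2), Pow(-6, 3)), 2))) = Mul(-9, Mul(36, Pow(Add(-2, 36, -216), 2))) = Mul(-9, Mul(36, Pow(-182, 2))) = Mul(-9, Mul(36, 33124)) = Mul(-9, 1192464) = -10732176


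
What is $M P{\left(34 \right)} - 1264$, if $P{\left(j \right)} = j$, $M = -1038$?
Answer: $-36556$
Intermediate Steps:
$M P{\left(34 \right)} - 1264 = \left(-1038\right) 34 - 1264 = -35292 - 1264 = -36556$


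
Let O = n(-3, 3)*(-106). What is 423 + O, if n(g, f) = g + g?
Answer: 1059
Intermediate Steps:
n(g, f) = 2*g
O = 636 (O = (2*(-3))*(-106) = -6*(-106) = 636)
423 + O = 423 + 636 = 1059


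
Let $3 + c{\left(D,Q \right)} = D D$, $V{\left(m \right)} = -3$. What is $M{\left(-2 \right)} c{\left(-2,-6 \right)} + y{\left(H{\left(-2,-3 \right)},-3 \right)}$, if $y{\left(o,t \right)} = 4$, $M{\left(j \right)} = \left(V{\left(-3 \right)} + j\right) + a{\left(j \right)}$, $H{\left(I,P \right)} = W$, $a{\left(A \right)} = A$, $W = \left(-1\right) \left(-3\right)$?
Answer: $-3$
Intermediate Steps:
$W = 3$
$H{\left(I,P \right)} = 3$
$c{\left(D,Q \right)} = -3 + D^{2}$ ($c{\left(D,Q \right)} = -3 + D D = -3 + D^{2}$)
$M{\left(j \right)} = -3 + 2 j$ ($M{\left(j \right)} = \left(-3 + j\right) + j = -3 + 2 j$)
$M{\left(-2 \right)} c{\left(-2,-6 \right)} + y{\left(H{\left(-2,-3 \right)},-3 \right)} = \left(-3 + 2 \left(-2\right)\right) \left(-3 + \left(-2\right)^{2}\right) + 4 = \left(-3 - 4\right) \left(-3 + 4\right) + 4 = \left(-7\right) 1 + 4 = -7 + 4 = -3$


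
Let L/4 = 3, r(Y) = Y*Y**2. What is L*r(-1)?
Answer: -12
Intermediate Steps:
r(Y) = Y**3
L = 12 (L = 4*3 = 12)
L*r(-1) = 12*(-1)**3 = 12*(-1) = -12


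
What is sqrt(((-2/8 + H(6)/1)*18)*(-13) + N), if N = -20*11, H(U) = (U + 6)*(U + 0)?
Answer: I*sqrt(68038)/2 ≈ 130.42*I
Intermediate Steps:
H(U) = U*(6 + U) (H(U) = (6 + U)*U = U*(6 + U))
N = -220
sqrt(((-2/8 + H(6)/1)*18)*(-13) + N) = sqrt(((-2/8 + (6*(6 + 6))/1)*18)*(-13) - 220) = sqrt(((-2*1/8 + (6*12)*1)*18)*(-13) - 220) = sqrt(((-1/4 + 72*1)*18)*(-13) - 220) = sqrt(((-1/4 + 72)*18)*(-13) - 220) = sqrt(((287/4)*18)*(-13) - 220) = sqrt((2583/2)*(-13) - 220) = sqrt(-33579/2 - 220) = sqrt(-34019/2) = I*sqrt(68038)/2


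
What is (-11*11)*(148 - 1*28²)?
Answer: 76956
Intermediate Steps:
(-11*11)*(148 - 1*28²) = -121*(148 - 1*784) = -121*(148 - 784) = -121*(-636) = 76956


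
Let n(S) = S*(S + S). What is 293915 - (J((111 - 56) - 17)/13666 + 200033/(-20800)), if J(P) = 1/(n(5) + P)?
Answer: 459518924495079/1563390400 ≈ 2.9392e+5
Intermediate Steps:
n(S) = 2*S² (n(S) = S*(2*S) = 2*S²)
J(P) = 1/(50 + P) (J(P) = 1/(2*5² + P) = 1/(2*25 + P) = 1/(50 + P))
293915 - (J((111 - 56) - 17)/13666 + 200033/(-20800)) = 293915 - (1/((50 + ((111 - 56) - 17))*13666) + 200033/(-20800)) = 293915 - ((1/13666)/(50 + (55 - 17)) + 200033*(-1/20800)) = 293915 - ((1/13666)/(50 + 38) - 200033/20800) = 293915 - ((1/13666)/88 - 200033/20800) = 293915 - ((1/88)*(1/13666) - 200033/20800) = 293915 - (1/1202608 - 200033/20800) = 293915 - 1*(-15035079079/1563390400) = 293915 + 15035079079/1563390400 = 459518924495079/1563390400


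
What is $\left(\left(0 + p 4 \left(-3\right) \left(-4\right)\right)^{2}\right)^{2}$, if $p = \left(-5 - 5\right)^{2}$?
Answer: $530841600000000$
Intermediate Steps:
$p = 100$ ($p = \left(-10\right)^{2} = 100$)
$\left(\left(0 + p 4 \left(-3\right) \left(-4\right)\right)^{2}\right)^{2} = \left(\left(0 + 100 \cdot 4 \left(-3\right) \left(-4\right)\right)^{2}\right)^{2} = \left(\left(0 + 100 \left(\left(-12\right) \left(-4\right)\right)\right)^{2}\right)^{2} = \left(\left(0 + 100 \cdot 48\right)^{2}\right)^{2} = \left(\left(0 + 4800\right)^{2}\right)^{2} = \left(4800^{2}\right)^{2} = 23040000^{2} = 530841600000000$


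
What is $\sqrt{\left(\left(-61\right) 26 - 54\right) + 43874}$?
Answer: $\sqrt{42234} \approx 205.51$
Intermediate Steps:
$\sqrt{\left(\left(-61\right) 26 - 54\right) + 43874} = \sqrt{\left(-1586 - 54\right) + 43874} = \sqrt{-1640 + 43874} = \sqrt{42234}$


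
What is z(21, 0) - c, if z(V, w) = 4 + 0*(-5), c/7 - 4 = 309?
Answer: -2187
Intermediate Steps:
c = 2191 (c = 28 + 7*309 = 28 + 2163 = 2191)
z(V, w) = 4 (z(V, w) = 4 + 0 = 4)
z(21, 0) - c = 4 - 1*2191 = 4 - 2191 = -2187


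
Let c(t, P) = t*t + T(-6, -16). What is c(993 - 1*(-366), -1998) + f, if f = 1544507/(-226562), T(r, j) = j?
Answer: 418427883623/226562 ≈ 1.8469e+6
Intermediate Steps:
c(t, P) = -16 + t**2 (c(t, P) = t*t - 16 = t**2 - 16 = -16 + t**2)
f = -1544507/226562 (f = 1544507*(-1/226562) = -1544507/226562 ≈ -6.8171)
c(993 - 1*(-366), -1998) + f = (-16 + (993 - 1*(-366))**2) - 1544507/226562 = (-16 + (993 + 366)**2) - 1544507/226562 = (-16 + 1359**2) - 1544507/226562 = (-16 + 1846881) - 1544507/226562 = 1846865 - 1544507/226562 = 418427883623/226562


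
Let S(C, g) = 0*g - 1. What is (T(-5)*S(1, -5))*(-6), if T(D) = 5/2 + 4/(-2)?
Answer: 3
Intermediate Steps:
S(C, g) = -1 (S(C, g) = 0 - 1 = -1)
T(D) = 1/2 (T(D) = 5*(1/2) + 4*(-1/2) = 5/2 - 2 = 1/2)
(T(-5)*S(1, -5))*(-6) = ((1/2)*(-1))*(-6) = -1/2*(-6) = 3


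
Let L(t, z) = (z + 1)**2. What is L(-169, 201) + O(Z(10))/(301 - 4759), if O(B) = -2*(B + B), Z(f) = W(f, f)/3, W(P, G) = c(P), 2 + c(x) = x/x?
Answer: 272856346/6687 ≈ 40804.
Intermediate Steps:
c(x) = -1 (c(x) = -2 + x/x = -2 + 1 = -1)
W(P, G) = -1
Z(f) = -1/3
O(B) = -4*B
L(t, z) = (1 + z)**2
L(-169, 201) + O(Z(10))/(301 - 4759) = (1 + 201)**2 + (-4*(-1/3))/(301 - 4759) = 202**2 + (4/3)/(-4458) = 40804 + (4/3)*(-1/4458) = 40804 - 2/6687 = 272856346/6687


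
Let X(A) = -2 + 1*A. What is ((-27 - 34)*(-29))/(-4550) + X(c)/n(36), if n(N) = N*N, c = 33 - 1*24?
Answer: -1130387/2948400 ≈ -0.38339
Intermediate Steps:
c = 9 (c = 33 - 24 = 9)
n(N) = N²
X(A) = -2 + A
((-27 - 34)*(-29))/(-4550) + X(c)/n(36) = ((-27 - 34)*(-29))/(-4550) + (-2 + 9)/(36²) = -61*(-29)*(-1/4550) + 7/1296 = 1769*(-1/4550) + 7*(1/1296) = -1769/4550 + 7/1296 = -1130387/2948400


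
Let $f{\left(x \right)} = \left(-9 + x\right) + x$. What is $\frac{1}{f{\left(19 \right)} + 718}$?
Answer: $\frac{1}{747} \approx 0.0013387$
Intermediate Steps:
$f{\left(x \right)} = -9 + 2 x$
$\frac{1}{f{\left(19 \right)} + 718} = \frac{1}{\left(-9 + 2 \cdot 19\right) + 718} = \frac{1}{\left(-9 + 38\right) + 718} = \frac{1}{29 + 718} = \frac{1}{747}$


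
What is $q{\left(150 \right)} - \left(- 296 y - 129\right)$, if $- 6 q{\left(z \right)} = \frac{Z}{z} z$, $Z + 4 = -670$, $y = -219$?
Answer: $- \frac{193748}{3} \approx -64583.0$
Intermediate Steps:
$Z = -674$ ($Z = -4 - 670 = -674$)
$q{\left(z \right)} = \frac{337}{3}$ ($q{\left(z \right)} = - \frac{- \frac{674}{z} z}{6} = \left(- \frac{1}{6}\right) \left(-674\right) = \frac{337}{3}$)
$q{\left(150 \right)} - \left(- 296 y - 129\right) = \frac{337}{3} - \left(\left(-296\right) \left(-219\right) - 129\right) = \frac{337}{3} - \left(64824 - 129\right) = \frac{337}{3} - 64695 = - \frac{193748}{3}$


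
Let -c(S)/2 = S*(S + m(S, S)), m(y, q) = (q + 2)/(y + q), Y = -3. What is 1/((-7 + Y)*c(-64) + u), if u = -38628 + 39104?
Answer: 1/81776 ≈ 1.2229e-5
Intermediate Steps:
m(y, q) = (2 + q)/(q + y)
c(S) = -2*S*(S + (2 + S)/(2*S)) (c(S) = -2*S*(S + (2 + S)/(S + S)) = -2*S*(S + (2 + S)/((2*S))) = -2*S*(S + (1/(2*S))*(2 + S)) = -2*S*(S + (2 + S)/(2*S)))
u = 476
1/((-7 + Y)*c(-64) + u) = 1/((-7 - 3)*(-2 - 1*(-64) - 2*(-64)²) + 476) = 1/(-10*(-2 + 64 - 2*4096) + 476) = 1/(-10*(-2 + 64 - 8192) + 476) = 1/(-10*(-8130) + 476) = 1/(81300 + 476) = 1/81776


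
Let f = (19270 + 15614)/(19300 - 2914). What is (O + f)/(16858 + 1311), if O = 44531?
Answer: 121619975/49619539 ≈ 2.4510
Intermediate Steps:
f = 5814/2731 (f = 34884/16386 = 34884*(1/16386) = 5814/2731 ≈ 2.1289)
(O + f)/(16858 + 1311) = (44531 + 5814/2731)/(16858 + 1311) = (121619975/2731)/18169 = (121619975/2731)*(1/18169) = 121619975/49619539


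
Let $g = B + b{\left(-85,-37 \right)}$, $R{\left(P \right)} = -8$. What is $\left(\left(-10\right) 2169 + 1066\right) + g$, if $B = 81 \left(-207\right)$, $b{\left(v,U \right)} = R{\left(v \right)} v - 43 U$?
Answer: $-35120$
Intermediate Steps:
$b{\left(v,U \right)} = - 43 U - 8 v$ ($b{\left(v,U \right)} = - 8 v - 43 U = - 43 U - 8 v$)
$B = -16767$
$g = -14496$ ($g = -16767 - -2271 = -16767 + \left(1591 + 680\right) = -16767 + 2271 = -14496$)
$\left(\left(-10\right) 2169 + 1066\right) + g = \left(\left(-10\right) 2169 + 1066\right) - 14496 = \left(-21690 + 1066\right) - 14496 = -20624 - 14496 = -35120$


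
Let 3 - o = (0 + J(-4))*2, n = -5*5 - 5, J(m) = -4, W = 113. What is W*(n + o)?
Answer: -2147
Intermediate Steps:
n = -30 (n = -25 - 5 = -30)
o = 11 (o = 3 - (0 - 4)*2 = 3 - (-4)*2 = 3 - 1*(-8) = 3 + 8 = 11)
W*(n + o) = 113*(-30 + 11) = 113*(-19) = -2147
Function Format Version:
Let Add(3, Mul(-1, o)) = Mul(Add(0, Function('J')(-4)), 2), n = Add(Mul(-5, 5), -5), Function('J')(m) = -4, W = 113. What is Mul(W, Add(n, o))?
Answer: -2147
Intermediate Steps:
n = -30 (n = Add(-25, -5) = -30)
o = 11 (o = Add(3, Mul(-1, Mul(Add(0, -4), 2))) = Add(3, Mul(-1, Mul(-4, 2))) = Add(3, Mul(-1, -8)) = Add(3, 8) = 11)
Mul(W, Add(n, o)) = Mul(113, Add(-30, 11)) = Mul(113, -19) = -2147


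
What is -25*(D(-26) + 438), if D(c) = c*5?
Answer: -7700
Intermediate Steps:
D(c) = 5*c
-25*(D(-26) + 438) = -25*(5*(-26) + 438) = -25*(-130 + 438) = -25*308 = -7700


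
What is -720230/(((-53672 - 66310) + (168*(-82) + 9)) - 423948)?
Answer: 102890/79671 ≈ 1.2914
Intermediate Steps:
-720230/(((-53672 - 66310) + (168*(-82) + 9)) - 423948) = -720230/((-119982 + (-13776 + 9)) - 423948) = -720230/((-119982 - 13767) - 423948) = -720230/(-133749 - 423948) = -720230/(-557697) = -720230*(-1/557697) = 102890/79671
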